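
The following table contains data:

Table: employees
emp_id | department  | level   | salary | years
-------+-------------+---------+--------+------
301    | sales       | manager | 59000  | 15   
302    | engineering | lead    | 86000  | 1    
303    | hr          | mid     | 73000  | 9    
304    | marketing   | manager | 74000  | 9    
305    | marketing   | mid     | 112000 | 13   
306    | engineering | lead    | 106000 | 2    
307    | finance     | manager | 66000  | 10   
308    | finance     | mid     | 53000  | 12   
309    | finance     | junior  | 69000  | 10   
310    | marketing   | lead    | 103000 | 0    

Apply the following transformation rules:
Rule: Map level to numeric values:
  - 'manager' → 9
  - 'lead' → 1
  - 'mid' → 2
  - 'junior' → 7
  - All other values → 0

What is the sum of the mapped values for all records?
43

Step 1: Apply mapping to each record
Step 2: Count by status:
  'manager': 3 records × 9 = 27
  'lead': 3 records × 1 = 3
  'mid': 3 records × 2 = 6
  'junior': 1 records × 7 = 7
Step 3: Sum all mapped values = 43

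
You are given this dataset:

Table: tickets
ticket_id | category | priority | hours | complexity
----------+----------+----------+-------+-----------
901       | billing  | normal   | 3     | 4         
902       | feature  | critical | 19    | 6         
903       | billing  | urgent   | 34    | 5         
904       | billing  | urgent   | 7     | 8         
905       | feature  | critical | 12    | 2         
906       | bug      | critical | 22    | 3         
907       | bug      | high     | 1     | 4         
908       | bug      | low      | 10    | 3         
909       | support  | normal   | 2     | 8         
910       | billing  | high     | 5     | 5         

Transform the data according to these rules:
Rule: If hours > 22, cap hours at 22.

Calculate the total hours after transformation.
103

Step 1: 1 records have hours > 22
Step 2: These records originally summed to 34
Step 3: After capping: 1 × 22 = 22
Step 4: Unaffected records sum: 81
Step 5: Final sum = 22 + 81 = 103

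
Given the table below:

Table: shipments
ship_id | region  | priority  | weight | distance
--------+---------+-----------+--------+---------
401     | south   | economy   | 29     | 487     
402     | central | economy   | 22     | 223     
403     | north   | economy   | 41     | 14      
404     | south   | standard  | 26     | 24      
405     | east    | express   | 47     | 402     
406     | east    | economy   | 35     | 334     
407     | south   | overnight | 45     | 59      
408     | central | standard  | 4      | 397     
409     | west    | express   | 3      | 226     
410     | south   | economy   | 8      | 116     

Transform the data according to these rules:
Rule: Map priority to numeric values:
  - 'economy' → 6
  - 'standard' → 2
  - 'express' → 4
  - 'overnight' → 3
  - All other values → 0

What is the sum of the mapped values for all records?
45

Step 1: Apply mapping to each record
Step 2: Count by status:
  'economy': 5 records × 6 = 30
  'standard': 2 records × 2 = 4
  'express': 2 records × 4 = 8
  'overnight': 1 records × 3 = 3
Step 3: Sum all mapped values = 45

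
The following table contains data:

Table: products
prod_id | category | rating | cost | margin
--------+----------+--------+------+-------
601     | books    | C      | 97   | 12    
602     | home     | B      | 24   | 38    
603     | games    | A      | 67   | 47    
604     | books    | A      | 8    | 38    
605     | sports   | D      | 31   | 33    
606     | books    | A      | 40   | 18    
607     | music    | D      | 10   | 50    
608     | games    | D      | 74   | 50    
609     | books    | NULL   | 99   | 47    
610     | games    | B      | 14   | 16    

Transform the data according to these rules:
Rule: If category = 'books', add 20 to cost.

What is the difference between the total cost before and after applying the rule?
80

Step 1: Original sum of cost = 464
Step 2: 4 records have category = 'books'
Step 3: Each affected record changes by 20
Step 4: Total change = 4 × 20 = 80
Step 5: New sum = 464 + 80 = 544
Step 6: Difference = |544 - 464| = 80
        (Sum increased by 80)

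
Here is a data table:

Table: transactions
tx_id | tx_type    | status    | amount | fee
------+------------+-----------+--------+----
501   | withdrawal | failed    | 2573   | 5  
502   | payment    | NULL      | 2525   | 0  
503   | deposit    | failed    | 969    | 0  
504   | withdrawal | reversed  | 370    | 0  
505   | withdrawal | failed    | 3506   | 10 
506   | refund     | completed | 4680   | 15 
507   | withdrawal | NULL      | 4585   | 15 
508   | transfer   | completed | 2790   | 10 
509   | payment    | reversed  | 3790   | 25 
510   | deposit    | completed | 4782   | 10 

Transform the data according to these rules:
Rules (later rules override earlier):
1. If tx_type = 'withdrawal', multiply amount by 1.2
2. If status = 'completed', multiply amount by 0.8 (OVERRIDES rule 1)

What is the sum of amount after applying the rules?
30326.4

Step 1: Rule 2 takes priority for records with status = 'completed'
  - 3 records: 12252 × 0.8 = 9801.6
Step 2: Rule 1 applies to remaining records with tx_type = 'withdrawal'
  - 4 records: 11034 × 1.2 = 13240.8
Step 3: Other records unchanged: 7284
Step 4: Final sum = 9801.6 + 13240.8 + 7284 = 30326.4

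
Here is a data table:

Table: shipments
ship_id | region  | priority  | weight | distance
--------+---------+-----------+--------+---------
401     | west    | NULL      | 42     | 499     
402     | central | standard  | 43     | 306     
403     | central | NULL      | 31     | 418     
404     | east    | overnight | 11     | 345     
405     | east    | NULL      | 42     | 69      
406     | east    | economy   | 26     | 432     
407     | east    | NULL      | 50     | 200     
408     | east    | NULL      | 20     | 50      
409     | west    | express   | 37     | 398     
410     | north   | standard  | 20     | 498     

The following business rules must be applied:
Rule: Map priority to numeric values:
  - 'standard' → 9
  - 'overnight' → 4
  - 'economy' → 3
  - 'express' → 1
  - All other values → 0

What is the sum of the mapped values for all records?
26

Step 1: Apply mapping to each record
Step 2: Count by status:
  'standard': 2 records × 9 = 18
  'overnight': 1 records × 4 = 4
  'economy': 1 records × 3 = 3
  'express': 1 records × 1 = 1
Step 3: Sum all mapped values = 26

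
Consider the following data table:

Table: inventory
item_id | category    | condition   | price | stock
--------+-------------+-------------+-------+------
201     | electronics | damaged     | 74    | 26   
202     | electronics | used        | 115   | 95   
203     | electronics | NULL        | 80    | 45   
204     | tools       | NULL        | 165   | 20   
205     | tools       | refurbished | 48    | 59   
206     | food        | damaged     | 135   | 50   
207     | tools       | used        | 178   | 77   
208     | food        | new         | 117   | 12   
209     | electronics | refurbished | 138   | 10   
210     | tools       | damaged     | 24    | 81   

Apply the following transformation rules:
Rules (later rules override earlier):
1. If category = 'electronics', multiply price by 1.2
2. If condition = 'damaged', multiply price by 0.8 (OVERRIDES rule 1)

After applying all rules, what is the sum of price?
1094.0

Step 1: Rule 2 takes priority for records with condition = 'damaged'
  - 3 records: 233 × 0.8 = 186.4
Step 2: Rule 1 applies to remaining records with category = 'electronics'
  - 3 records: 333 × 1.2 = 399.6
Step 3: Other records unchanged: 508
Step 4: Final sum = 186.4 + 399.6 + 508 = 1094.0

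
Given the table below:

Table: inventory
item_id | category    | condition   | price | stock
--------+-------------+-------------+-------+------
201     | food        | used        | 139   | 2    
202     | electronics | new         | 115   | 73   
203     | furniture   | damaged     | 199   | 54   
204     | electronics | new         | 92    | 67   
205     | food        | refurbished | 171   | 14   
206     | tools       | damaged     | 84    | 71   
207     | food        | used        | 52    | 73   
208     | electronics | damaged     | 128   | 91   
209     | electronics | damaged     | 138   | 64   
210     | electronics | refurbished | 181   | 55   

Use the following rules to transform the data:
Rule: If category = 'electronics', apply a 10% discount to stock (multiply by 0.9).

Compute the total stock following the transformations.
529.0

Step 1: Records with category = 'electronics' have total stock = 350
Step 2: Apply multiplier: 350 × 0.9 = 315.0
Step 3: Other records total: 214
Step 4: Final sum = 315.0 + 214 = 529.0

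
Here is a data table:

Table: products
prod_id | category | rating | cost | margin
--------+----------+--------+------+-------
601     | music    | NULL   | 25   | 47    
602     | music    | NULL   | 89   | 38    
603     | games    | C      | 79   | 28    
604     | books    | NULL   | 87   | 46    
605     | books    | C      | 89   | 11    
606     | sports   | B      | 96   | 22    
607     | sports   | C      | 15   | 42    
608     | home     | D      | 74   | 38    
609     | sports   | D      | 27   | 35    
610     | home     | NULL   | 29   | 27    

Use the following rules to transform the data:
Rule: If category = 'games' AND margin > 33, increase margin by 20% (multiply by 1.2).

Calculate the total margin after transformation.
334

Step 1: Find records where category = 'games' AND margin > 33
Step 2: 0 records match, summing to 0
Step 3: After multiplier: 0 × 1.2 = 0.0
Step 4: Unaffected records sum: 334
Step 5: Final sum = 0.0 + 334 = 334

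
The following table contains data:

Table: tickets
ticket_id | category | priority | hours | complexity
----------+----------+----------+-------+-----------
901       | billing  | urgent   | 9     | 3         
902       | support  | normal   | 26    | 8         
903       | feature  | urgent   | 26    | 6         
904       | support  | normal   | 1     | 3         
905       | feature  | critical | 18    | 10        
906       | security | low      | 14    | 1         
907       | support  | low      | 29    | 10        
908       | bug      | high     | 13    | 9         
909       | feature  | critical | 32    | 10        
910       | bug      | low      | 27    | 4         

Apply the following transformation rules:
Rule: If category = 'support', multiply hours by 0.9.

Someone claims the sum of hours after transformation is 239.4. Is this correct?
No, the correct result is 189.4.

Step 1: Calculate the correct sum after transformation
Step 2: Apply multiplier 0.9 to records where category = 'support'
Step 3: Correct result = 189.4
Step 4: Claimed result = 239.4
Step 5: 189.4 ≠ 239.4
Conclusion: The claimed result is incorrect. The correct answer is 189.4.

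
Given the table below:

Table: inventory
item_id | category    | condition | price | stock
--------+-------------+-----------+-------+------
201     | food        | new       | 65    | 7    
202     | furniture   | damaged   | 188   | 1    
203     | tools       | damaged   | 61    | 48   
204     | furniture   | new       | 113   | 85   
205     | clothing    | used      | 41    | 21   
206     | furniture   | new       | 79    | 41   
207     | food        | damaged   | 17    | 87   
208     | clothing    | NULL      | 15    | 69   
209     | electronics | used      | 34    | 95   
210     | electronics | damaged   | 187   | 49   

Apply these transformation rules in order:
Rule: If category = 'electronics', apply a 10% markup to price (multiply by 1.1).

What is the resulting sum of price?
822.1

Step 1: Records with category = 'electronics' have total price = 221
Step 2: Apply multiplier: 221 × 1.1 = 243.1
Step 3: Other records total: 579
Step 4: Final sum = 243.1 + 579 = 822.1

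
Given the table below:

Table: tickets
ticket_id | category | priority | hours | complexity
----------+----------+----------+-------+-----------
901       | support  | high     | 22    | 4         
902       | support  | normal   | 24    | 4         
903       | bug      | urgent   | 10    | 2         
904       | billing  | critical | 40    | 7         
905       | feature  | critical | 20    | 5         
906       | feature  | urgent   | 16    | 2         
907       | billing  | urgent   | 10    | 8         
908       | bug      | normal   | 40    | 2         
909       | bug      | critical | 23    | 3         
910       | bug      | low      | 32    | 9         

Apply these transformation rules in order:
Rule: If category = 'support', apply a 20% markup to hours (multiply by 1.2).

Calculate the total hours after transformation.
246.2

Step 1: Records with category = 'support' have total hours = 46
Step 2: Apply multiplier: 46 × 1.2 = 55.2
Step 3: Other records total: 191
Step 4: Final sum = 55.2 + 191 = 246.2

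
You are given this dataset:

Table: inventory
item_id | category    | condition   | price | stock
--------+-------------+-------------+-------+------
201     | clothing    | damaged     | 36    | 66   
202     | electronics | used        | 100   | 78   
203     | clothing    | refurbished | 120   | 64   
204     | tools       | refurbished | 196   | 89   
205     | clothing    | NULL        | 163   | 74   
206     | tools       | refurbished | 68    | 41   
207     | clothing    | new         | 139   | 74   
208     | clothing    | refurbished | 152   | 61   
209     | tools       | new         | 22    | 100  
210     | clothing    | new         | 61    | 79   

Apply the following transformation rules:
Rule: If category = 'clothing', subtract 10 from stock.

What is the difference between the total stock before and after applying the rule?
60

Step 1: Original sum of stock = 726
Step 2: 6 records have category = 'clothing'
Step 3: Each affected record changes by -10
Step 4: Total change = 6 × -10 = -60
Step 5: New sum = 726 + -60 = 666
Step 6: Difference = |666 - 726| = 60
        (Sum decreased by 60)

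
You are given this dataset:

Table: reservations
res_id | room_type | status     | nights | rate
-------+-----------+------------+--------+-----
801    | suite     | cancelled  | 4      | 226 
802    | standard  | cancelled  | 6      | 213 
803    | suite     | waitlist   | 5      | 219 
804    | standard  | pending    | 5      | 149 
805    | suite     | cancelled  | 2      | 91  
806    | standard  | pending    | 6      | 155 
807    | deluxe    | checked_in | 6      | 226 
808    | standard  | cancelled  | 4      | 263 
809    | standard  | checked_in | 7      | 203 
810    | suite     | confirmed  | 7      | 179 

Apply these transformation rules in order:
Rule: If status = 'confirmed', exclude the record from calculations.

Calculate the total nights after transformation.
45

Step 1: Identify records where status = 'confirmed'
Step 2: The excluded records sum to 7
Step 3: Original total nights = 52
Step 4: Remaining total = 52 - 7 = 45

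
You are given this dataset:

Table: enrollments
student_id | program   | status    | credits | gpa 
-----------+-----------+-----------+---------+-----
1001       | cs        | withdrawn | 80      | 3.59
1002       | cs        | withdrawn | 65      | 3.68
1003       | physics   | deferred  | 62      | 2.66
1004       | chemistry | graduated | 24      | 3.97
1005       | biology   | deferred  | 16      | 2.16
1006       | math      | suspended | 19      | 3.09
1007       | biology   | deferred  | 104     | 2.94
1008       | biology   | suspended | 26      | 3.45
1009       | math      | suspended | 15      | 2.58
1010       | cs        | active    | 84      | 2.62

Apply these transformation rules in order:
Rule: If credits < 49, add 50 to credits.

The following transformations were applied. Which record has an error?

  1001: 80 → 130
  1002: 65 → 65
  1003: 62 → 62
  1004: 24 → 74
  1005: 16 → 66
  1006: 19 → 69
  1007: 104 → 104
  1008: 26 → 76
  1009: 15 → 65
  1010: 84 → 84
Record 1001 has an error. The correct transformed value should be 80, not 130.

Step 1: Check each record against the rule
Step 2: Record 1001 has credits = 80
Step 3: Since 80 >= 49, the bonus should not have been applied
Step 4: Correct value = 80, but claimed value = 130
Conclusion: Record 1001 has the error.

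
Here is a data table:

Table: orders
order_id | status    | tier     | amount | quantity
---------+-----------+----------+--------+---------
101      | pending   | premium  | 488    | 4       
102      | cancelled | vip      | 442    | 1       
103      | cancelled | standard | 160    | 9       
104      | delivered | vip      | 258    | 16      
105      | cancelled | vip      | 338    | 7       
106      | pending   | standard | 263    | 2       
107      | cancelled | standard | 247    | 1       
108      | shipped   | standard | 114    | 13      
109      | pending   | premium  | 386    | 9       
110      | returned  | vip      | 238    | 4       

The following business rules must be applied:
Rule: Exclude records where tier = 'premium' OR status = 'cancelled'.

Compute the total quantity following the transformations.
35

Step 1: Find records where tier = 'premium' OR status = 'cancelled'
Step 2: 6 records match, summing to 31
Step 3: Original sum: 66
Step 4: Remaining sum = 66 - 31 = 35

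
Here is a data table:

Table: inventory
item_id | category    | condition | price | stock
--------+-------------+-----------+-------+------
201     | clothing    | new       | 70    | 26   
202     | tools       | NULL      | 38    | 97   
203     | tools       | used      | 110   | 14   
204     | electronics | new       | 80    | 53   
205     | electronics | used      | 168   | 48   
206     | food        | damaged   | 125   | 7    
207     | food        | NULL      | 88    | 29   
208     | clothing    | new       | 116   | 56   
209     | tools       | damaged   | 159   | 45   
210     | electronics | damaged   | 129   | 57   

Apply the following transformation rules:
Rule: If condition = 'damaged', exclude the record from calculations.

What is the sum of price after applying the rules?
670

Step 1: Identify records where condition = 'damaged'
Step 2: The excluded records sum to 413
Step 3: Original total price = 1083
Step 4: Remaining total = 1083 - 413 = 670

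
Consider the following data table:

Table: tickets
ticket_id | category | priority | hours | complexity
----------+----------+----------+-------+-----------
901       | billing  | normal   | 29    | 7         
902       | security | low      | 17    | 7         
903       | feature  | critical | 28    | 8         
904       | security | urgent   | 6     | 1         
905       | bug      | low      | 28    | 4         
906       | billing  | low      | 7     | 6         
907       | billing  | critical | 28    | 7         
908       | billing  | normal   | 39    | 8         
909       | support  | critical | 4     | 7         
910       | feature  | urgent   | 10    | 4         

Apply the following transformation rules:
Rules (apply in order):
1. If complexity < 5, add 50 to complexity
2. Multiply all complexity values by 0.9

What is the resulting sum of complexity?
188.1

Step 1: Apply Rule 1 - Add 50 to records with complexity < 5
  - 3 records affected: 9 + (3 × 50) = 159
  - Unaffected records: 50
  - Sum after Rule 1: 209
Step 2: Apply Rule 2 - Multiply all by 0.9
  - 209 × 0.9 = 188.1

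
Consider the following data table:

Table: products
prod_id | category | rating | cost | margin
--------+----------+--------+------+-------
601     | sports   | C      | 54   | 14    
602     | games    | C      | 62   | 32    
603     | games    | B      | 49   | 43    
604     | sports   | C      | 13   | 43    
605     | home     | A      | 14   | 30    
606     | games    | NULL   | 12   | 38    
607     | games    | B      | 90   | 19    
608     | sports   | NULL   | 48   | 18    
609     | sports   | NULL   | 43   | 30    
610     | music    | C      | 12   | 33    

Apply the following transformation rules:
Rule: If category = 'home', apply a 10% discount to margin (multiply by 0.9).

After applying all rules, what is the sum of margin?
297.0

Step 1: Records with category = 'home' have total margin = 30
Step 2: Apply multiplier: 30 × 0.9 = 27.0
Step 3: Other records total: 270
Step 4: Final sum = 27.0 + 270 = 297.0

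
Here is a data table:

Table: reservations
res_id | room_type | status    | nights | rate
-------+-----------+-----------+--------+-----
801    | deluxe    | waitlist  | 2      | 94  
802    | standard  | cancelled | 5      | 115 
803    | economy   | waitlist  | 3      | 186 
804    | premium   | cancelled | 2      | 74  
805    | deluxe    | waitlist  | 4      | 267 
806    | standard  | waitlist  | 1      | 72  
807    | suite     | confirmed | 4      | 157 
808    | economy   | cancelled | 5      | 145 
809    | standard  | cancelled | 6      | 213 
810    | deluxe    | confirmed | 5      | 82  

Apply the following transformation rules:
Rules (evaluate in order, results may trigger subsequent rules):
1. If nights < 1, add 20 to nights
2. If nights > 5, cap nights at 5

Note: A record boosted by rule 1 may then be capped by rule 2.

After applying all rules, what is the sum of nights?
36

Step 1: Apply rule 1 to records with nights < 1
  - 0 records get bonus of 20
  - Of these, 0 records then exceed 5 and get capped
Step 2: Apply rule 2 to records with nights > 5
  - 1 records (original) are capped
Step 3: Calculate final sum = 36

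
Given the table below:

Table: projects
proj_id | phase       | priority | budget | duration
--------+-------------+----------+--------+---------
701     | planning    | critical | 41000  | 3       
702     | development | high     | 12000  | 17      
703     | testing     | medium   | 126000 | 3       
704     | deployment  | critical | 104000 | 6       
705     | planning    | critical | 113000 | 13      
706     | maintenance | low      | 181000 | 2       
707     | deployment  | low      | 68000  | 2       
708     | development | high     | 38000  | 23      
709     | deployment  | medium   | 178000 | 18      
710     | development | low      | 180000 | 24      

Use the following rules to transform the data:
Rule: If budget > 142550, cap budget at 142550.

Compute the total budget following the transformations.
929650

Step 1: 3 records have budget > 142550
Step 2: These records originally summed to 539000
Step 3: After capping: 3 × 142550 = 427650
Step 4: Unaffected records sum: 502000
Step 5: Final sum = 427650 + 502000 = 929650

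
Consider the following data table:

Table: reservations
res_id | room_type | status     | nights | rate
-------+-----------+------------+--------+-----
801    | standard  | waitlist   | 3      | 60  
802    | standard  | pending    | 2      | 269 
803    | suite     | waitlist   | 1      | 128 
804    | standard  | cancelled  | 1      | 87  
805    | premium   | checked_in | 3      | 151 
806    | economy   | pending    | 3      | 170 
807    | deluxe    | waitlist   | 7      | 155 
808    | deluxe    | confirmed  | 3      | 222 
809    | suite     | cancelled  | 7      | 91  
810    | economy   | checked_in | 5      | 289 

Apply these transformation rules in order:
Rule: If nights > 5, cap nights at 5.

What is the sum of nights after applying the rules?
31

Step 1: 2 records have nights > 5
Step 2: These records originally summed to 14
Step 3: After capping: 2 × 5 = 10
Step 4: Unaffected records sum: 21
Step 5: Final sum = 10 + 21 = 31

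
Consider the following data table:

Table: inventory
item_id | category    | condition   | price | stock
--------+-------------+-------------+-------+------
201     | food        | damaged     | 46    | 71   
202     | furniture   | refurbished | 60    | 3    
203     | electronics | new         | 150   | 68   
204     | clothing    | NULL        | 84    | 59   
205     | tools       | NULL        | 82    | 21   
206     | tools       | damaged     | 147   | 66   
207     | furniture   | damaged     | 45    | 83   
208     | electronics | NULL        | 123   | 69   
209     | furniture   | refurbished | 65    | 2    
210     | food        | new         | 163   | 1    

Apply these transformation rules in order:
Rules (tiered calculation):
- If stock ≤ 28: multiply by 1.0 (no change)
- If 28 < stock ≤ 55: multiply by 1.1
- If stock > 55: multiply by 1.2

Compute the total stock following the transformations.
526.2

Step 1: Tier 1 (stock ≤ 28): 4 records, sum = 27 × 1.0 = 27.0
Step 2: Tier 2 (28 < stock ≤ 55): 0 records, sum = 0 × 1.1 = 0.0
Step 3: Tier 3 (stock > 55): 6 records, sum = 416 × 1.2 = 499.2
Step 4: Final sum = 27.0 + 0.0 + 499.2 = 526.2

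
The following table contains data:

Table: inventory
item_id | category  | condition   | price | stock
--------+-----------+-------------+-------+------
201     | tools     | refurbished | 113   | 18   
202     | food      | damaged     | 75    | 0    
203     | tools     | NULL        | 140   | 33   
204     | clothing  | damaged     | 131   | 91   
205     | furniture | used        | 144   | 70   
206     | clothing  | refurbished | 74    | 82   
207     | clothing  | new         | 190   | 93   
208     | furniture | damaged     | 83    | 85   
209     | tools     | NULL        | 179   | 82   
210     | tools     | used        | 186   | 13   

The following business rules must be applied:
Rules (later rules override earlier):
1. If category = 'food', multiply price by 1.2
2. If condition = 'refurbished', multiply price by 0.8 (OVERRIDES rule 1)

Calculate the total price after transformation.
1292.6

Step 1: Rule 2 takes priority for records with condition = 'refurbished'
  - 2 records: 187 × 0.8 = 149.6
Step 2: Rule 1 applies to remaining records with category = 'food'
  - 1 records: 75 × 1.2 = 90.0
Step 3: Other records unchanged: 1053
Step 4: Final sum = 149.6 + 90.0 + 1053 = 1292.6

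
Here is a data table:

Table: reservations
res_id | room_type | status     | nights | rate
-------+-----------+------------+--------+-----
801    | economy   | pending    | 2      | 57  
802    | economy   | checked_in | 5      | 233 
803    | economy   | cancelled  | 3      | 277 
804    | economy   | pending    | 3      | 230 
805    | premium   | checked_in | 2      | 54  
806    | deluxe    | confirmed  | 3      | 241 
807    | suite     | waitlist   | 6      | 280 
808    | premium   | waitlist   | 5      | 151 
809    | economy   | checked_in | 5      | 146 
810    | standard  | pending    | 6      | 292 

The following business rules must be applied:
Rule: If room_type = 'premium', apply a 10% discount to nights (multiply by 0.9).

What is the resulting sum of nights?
39.3

Step 1: Records with room_type = 'premium' have total nights = 7
Step 2: Apply multiplier: 7 × 0.9 = 6.3
Step 3: Other records total: 33
Step 4: Final sum = 6.3 + 33 = 39.3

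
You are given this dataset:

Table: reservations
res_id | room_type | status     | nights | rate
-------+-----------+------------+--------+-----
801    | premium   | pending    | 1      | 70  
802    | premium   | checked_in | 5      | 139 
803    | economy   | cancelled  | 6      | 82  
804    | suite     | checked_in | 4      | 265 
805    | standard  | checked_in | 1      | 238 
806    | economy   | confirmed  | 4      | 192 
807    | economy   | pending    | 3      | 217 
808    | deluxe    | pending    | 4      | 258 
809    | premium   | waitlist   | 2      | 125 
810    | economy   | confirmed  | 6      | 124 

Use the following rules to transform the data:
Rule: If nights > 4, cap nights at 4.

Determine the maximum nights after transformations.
4

Step 1: Original maximum nights = 6
Step 2: Apply cap at 4
Step 3: 3 records had nights > 4 and were capped
Step 4: Maximum after transformation = 4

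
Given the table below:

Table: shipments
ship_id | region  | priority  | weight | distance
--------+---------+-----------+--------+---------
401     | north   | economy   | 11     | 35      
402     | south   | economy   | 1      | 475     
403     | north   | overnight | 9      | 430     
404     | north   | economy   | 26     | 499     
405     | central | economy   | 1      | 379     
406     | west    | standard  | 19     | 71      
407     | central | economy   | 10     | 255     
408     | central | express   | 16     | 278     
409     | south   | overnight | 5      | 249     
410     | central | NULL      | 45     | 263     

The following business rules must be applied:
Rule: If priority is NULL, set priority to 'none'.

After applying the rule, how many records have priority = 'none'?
1

Step 1: Count records where priority IS NULL
Step 2: Found 1 records with NULL priority
Step 3: These records will have priority set to 'none'
Step 4: Records already having priority = 'none': 0
Step 5: Answer: 1 + 0 = 1 records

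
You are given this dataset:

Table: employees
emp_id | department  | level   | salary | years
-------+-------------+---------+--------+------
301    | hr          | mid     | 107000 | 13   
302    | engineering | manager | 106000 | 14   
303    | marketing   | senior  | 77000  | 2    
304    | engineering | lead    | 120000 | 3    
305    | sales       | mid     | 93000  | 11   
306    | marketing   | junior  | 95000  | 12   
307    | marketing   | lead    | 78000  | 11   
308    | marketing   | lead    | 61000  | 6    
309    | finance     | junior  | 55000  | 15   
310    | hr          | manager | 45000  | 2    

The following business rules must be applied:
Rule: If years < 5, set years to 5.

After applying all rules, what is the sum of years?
97

Step 1: 3 records have years < 5
Step 2: These records originally summed to 7
Step 3: After setting to minimum: 3 × 5 = 15
Step 4: Unaffected records sum: 82
Step 5: Final sum = 15 + 82 = 97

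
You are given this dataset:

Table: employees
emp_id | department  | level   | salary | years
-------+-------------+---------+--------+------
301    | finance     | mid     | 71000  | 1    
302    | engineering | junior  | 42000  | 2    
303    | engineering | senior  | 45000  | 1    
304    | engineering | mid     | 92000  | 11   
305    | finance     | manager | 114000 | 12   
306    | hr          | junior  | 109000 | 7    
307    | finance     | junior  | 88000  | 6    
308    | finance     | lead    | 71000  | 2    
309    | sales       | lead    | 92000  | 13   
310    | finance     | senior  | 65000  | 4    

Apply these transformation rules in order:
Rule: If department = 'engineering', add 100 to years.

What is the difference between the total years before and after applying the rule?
300

Step 1: Original sum of years = 59
Step 2: 3 records have department = 'engineering'
Step 3: Each affected record changes by 100
Step 4: Total change = 3 × 100 = 300
Step 5: New sum = 59 + 300 = 359
Step 6: Difference = |359 - 59| = 300
        (Sum increased by 300)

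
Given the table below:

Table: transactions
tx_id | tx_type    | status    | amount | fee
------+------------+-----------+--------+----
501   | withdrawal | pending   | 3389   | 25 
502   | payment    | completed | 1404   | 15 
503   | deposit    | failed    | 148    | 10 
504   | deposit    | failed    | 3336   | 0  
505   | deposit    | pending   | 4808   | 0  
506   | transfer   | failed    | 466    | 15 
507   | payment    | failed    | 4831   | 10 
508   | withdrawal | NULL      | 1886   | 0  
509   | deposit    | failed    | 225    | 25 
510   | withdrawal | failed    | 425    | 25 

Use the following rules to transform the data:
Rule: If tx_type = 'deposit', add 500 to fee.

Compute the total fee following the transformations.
2125

Step 1: Count records where tx_type = 'deposit': 4
Step 2: Total bonus added: 4 × 500 = 2000
Step 3: Original sum of fee: 125
Step 4: Final sum = 125 + 2000 = 2125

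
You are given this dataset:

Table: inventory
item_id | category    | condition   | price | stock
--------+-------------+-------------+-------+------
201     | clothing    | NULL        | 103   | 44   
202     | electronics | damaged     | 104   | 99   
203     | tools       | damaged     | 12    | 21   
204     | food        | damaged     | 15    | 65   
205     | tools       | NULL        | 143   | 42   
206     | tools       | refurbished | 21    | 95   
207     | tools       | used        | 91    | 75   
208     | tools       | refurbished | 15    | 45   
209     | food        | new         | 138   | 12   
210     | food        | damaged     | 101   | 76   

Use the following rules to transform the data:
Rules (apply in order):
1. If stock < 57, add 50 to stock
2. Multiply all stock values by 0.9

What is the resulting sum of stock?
741.6

Step 1: Apply Rule 1 - Add 50 to records with stock < 57
  - 5 records affected: 164 + (5 × 50) = 414
  - Unaffected records: 410
  - Sum after Rule 1: 824
Step 2: Apply Rule 2 - Multiply all by 0.9
  - 824 × 0.9 = 741.6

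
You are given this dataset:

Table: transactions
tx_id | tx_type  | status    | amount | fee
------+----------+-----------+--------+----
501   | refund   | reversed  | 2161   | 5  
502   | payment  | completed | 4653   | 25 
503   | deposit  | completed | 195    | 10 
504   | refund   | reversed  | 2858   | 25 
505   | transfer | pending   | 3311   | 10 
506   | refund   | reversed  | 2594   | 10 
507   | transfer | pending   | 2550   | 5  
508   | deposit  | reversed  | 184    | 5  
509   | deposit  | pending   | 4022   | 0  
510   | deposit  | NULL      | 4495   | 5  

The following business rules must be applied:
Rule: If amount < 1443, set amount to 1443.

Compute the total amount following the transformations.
29530

Step 1: 2 records have amount < 1443
Step 2: These records originally summed to 379
Step 3: After setting to minimum: 2 × 1443 = 2886
Step 4: Unaffected records sum: 26644
Step 5: Final sum = 2886 + 26644 = 29530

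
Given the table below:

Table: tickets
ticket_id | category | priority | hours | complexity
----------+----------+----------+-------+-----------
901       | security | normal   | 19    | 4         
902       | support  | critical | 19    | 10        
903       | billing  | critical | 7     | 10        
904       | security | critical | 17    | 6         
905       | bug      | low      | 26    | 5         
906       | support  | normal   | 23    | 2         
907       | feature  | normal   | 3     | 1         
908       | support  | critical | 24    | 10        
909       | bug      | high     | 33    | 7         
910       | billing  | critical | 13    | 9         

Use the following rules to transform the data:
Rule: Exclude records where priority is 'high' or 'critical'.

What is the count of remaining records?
4

Step 1: Count records to exclude
  - 1 (high) + 5 (critical) = 6 records
Step 2: Total records: 10
Step 3: Remaining = 10 - 6 = 4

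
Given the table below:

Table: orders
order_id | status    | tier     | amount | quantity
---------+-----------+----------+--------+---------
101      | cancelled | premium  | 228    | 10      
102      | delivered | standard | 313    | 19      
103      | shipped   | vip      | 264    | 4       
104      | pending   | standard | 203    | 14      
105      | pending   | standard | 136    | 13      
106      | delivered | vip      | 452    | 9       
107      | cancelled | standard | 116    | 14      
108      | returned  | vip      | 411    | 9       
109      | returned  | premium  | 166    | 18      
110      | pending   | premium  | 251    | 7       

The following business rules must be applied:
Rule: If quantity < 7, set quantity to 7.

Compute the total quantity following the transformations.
120

Step 1: 1 records have quantity < 7
Step 2: These records originally summed to 4
Step 3: After setting to minimum: 1 × 7 = 7
Step 4: Unaffected records sum: 113
Step 5: Final sum = 7 + 113 = 120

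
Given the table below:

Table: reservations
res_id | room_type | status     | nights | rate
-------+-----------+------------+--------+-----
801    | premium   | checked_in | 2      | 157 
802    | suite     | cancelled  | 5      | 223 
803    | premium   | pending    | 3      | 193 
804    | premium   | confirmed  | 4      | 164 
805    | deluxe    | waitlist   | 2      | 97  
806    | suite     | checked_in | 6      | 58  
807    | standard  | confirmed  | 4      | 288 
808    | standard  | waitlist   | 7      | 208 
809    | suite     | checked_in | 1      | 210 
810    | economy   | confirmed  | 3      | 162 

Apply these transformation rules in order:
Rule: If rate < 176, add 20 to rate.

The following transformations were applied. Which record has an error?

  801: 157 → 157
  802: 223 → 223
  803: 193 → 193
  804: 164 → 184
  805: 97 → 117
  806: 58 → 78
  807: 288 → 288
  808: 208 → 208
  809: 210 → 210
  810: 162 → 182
Record 801 has an error. The correct transformed value should be 177, not 157.

Step 1: Check each record against the rule
Step 2: Record 801 has rate = 157
Step 3: Since 157 < 176, the bonus should have been applied
Step 4: Correct value = 177, but claimed value = 157
Conclusion: Record 801 has the error.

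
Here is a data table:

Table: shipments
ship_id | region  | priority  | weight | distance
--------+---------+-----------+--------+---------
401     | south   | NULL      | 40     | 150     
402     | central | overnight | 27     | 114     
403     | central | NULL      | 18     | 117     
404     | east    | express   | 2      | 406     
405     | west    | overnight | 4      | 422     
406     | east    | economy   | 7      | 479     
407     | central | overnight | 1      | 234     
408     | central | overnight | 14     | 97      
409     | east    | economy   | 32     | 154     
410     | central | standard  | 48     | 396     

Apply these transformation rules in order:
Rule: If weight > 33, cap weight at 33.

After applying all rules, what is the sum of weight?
171

Step 1: 2 records have weight > 33
Step 2: These records originally summed to 88
Step 3: After capping: 2 × 33 = 66
Step 4: Unaffected records sum: 105
Step 5: Final sum = 66 + 105 = 171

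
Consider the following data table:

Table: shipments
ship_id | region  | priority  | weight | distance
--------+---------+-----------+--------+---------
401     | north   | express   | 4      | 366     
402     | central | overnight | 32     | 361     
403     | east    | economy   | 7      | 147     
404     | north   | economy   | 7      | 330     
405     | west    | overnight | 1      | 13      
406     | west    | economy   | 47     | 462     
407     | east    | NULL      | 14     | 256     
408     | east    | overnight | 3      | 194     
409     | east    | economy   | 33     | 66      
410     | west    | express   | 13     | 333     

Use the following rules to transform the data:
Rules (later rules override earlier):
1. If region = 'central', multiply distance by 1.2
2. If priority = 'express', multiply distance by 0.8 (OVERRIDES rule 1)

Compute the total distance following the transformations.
2460.4

Step 1: Rule 2 takes priority for records with priority = 'express'
  - 2 records: 699 × 0.8 = 559.2
Step 2: Rule 1 applies to remaining records with region = 'central'
  - 1 records: 361 × 1.2 = 433.2
Step 3: Other records unchanged: 1468
Step 4: Final sum = 559.2 + 433.2 + 1468 = 2460.4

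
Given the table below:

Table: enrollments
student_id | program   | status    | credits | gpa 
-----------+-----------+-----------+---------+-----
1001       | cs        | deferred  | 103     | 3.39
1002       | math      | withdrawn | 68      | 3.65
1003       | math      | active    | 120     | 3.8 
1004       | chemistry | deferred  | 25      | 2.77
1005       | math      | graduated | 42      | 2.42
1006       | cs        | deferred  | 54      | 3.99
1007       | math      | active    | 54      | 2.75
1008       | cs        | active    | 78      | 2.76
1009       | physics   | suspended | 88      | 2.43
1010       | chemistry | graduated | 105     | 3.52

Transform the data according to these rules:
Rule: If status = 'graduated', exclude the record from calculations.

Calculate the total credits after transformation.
590

Step 1: Identify records where status = 'graduated'
Step 2: The excluded records sum to 147
Step 3: Original total credits = 737
Step 4: Remaining total = 737 - 147 = 590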